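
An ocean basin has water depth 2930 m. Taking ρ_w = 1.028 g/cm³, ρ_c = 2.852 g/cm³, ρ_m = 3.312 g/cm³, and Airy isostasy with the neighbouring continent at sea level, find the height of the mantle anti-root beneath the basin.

11600 m

Equating mass per unit area of the two columns: replacing crust with seawater at the top is compensated by replacing crust with mantle at the base: d (ρ_c − ρ_w) = a (ρ_m − ρ_c).
a = d (ρ_c − ρ_w)/(ρ_m − ρ_c) = 2930 m × 1.824/0.46 = 11600 m.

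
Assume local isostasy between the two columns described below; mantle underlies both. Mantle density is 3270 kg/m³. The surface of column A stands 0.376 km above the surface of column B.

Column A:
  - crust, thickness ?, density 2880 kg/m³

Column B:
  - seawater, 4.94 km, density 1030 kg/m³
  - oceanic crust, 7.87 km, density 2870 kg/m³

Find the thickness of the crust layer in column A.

Take the compensation level at the base of the deeper column (depth z_c below the surface of column A) and equate Σ ρ_i t_i down to z_c; mantle fills any gap and the z_c terms cancel.
Column A: x×2880 + (z_c − 0 − x)×3270
Column B: 0.376×0 + 4.94×1030 + 7.87×2870 + (z_c − 0.376 − 12.81)×3270
The z_c×3270 term appears on both sides and cancels. Collect the known terms of each column as K = Σ(ρt)_known − 3270 × (depth of known layers): K_A = 0 − 3270×0 = 0; K_B = 27675.1 − 3270×(0.376 + 12.81) = −15443.12.
Balance: K_A − x×(3270 − 2880) = K_B, so x = (K_A − K_B)/(3270 − 2880) = 15443.1/390 = 39.6 km.

39.6 km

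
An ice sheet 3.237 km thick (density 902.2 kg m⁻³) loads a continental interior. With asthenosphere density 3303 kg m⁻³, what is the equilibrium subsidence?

0.884 km

Equating mass per unit area of the two columns: the ice load ρ_ice t is balanced by mantle displaced below, ρ_m s.
s = t ρ_ice / ρ_m = 3.237 km × 902.2/3303 = 0.884 km.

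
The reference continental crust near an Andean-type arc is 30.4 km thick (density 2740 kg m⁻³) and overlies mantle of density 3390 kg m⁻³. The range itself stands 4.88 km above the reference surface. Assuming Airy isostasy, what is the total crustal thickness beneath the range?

55.9 km

Root depth r = h ρ_c / (ρ_m − ρ_c) = 4.88 km × 2740 / 650 = 20.57 km.
Total thickness = T + h + r = 30.4 km + 4.88 km + 20.57 km = 55.9 km.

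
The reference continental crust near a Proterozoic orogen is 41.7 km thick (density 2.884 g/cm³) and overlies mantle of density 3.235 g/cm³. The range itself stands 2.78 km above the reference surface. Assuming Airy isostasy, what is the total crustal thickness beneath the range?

Root depth r = h ρ_c / (ρ_m − ρ_c) = 2.78 km × 2.884 / 0.351 = 22.84 km.
Total thickness = T + h + r = 41.7 km + 2.78 km + 22.84 km = 67.3 km.

67.3 km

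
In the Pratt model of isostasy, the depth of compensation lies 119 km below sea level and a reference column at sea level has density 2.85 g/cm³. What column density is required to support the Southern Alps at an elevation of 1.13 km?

Pratt balance: ρ_ref D = ρ (D + h).
ρ = ρ_ref D/(D + h) = 2.85 × 119 km/(119 km + 1.13 km) = 2.82 g/cm³.

2.82 g/cm³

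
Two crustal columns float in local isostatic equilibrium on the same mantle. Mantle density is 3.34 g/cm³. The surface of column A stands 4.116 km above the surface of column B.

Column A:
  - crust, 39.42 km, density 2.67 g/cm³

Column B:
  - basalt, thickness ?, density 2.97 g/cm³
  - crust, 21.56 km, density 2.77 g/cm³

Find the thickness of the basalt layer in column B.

1.01 km

Take the compensation level at the base of the deeper column (depth z_c below the surface of column A) and equate Σ ρ_i t_i down to z_c; mantle fills any gap and the z_c terms cancel.
Column A: 39.42×2.67 + (z_c − 39.42)×3.34
Column B: 4.116×0 + x×2.97 + 21.56×2.77 + (z_c − 4.116 − 21.56 − x)×3.34
The z_c×3.34 term appears on both sides and cancels. Collect the known terms of each column as K = Σ(ρt)_known − 3.34 × (depth of known layers): K_A = 105.2514 − 3.34×39.42 = −26.4114; K_B = 59.7212 − 3.34×(4.116 + 21.56) = −26.03664.
Balance: K_A = K_B − x×(3.34 − 2.97), so x = (K_B − K_A)/(3.34 − 2.97) = 0.37476/0.37 = 1.01 km.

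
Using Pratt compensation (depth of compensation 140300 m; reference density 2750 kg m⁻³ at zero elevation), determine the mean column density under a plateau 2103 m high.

Pratt balance: ρ_ref D = ρ (D + h).
ρ = ρ_ref D/(D + h) = 2750 × 140300 m/(140300 m + 2103 m) = 2710 kg m⁻³.

2710 kg m⁻³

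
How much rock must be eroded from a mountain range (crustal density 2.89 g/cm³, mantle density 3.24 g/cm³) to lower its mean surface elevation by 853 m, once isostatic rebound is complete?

Net drop Δ = e − u = e − e ρ_c/ρ_m = e (ρ_m − ρ_c)/ρ_m.
e = Δ ρ_m/(ρ_m − ρ_c) = 853 m × 3.24/0.35 = 7900 m.

7900 m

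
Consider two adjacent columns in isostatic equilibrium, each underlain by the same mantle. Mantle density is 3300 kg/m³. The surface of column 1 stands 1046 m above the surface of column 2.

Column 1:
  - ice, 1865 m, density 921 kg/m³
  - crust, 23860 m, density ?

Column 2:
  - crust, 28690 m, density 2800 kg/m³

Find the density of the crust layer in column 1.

2740 kg/m³

Take the compensation level at the base of the deeper column (depth z_c below the surface of column 1) and equate Σ ρ_i t_i down to z_c; mantle fills any gap and the z_c terms cancel.
Column 1: 1865×921 + 23860×ρ + (z_c − 25725)×3300
Column 2: 1046×0 + 28690×2800 + (z_c − 1046 − 28690)×3300
The z_c×3300 term appears on both sides and cancels. Collect the known terms of each column as K = Σ(ρt)_known − 3300 × (depth of known layers): K_1 = 1717665 − 3300×25725 = −83174835; K_2 = 80332000 − 3300×(1046 + 28690) = −17796800.
Balance: K_1 + 23860×ρ = K_2, so ρ = (K_2 − K_1)/23860 = 65378000/23860 = 2740 kg/m³.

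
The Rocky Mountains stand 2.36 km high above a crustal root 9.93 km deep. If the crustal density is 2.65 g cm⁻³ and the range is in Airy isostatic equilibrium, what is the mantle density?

Airy balance: ρ_c h = (ρ_m − ρ_c) r → ρ_m = ρ_c (1 + h/r).
ρ_m = 2.65 × (1 + 2.36 km/9.93 km) = 3.28 g cm⁻³.

3.28 g cm⁻³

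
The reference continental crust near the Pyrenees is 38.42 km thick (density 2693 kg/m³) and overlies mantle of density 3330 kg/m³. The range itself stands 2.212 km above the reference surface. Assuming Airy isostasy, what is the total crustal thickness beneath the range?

Root depth r = h ρ_c / (ρ_m − ρ_c) = 2.212 km × 2693 / 637 = 9.352 km.
Total thickness = T + h + r = 38.42 km + 2.212 km + 9.352 km = 50 km.

50 km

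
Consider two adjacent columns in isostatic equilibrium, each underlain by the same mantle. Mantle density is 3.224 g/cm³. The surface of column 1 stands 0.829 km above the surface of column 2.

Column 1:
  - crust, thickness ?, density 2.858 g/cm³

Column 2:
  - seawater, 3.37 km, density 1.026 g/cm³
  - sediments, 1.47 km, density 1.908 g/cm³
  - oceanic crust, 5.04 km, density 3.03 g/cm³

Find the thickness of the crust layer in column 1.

35.5 km

Take the compensation level at the base of the deeper column (depth z_c below the surface of column 1) and equate Σ ρ_i t_i down to z_c; mantle fills any gap and the z_c terms cancel.
Column 1: x×2.858 + (z_c − 0 − x)×3.224
Column 2: 0.829×0 + 3.37×1.026 + 1.47×1.908 + 5.04×3.03 + (z_c − 0.829 − 9.88)×3.224
The z_c×3.224 term appears on both sides and cancels. Collect the known terms of each column as K = Σ(ρt)_known − 3.224 × (depth of known layers): K_1 = 0 − 3.224×0 = 0; K_2 = 21.53358 − 3.224×(0.829 + 9.88) = −12.992236.
Balance: K_1 − x×(3.224 − 2.858) = K_2, so x = (K_1 − K_2)/(3.224 − 2.858) = 12.9922/0.366 = 35.5 km.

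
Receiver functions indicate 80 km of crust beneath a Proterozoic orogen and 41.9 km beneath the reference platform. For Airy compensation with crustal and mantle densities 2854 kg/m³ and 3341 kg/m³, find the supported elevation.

Excess crust Δ = 80 km − 41.9 km = 38.1 km, split between elevation h and root r with h + r = Δ.
Airy balance ρ_c h = (ρ_m − ρ_c) r gives r = h ρ_c/(ρ_m − ρ_c), so h (1 + ρ_c/(ρ_m − ρ_c)) = Δ, i.e. h = Δ (ρ_m − ρ_c)/ρ_m.
h = 38.1 km × 487/3341 = 5.55 km.

5.55 km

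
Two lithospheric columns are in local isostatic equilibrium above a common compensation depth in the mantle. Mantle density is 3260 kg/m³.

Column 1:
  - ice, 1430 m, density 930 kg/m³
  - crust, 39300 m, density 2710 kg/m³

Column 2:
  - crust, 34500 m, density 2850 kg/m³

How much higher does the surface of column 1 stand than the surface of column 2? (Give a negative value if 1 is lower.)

3310 m

For any compensation level in the mantle, the mantle terms cancel and isostasy reduces to e = (Σt_1 − Σt_2) − (Σ(ρt)_1 − Σ(ρt)_2) / ρ_m.
Σt_1 = 40730 m; Σt_2 = 34500 m; Σ(ρt)_1 = 107832900; Σ(ρt)_2 = 98325000 (in m·kg/m³).
e = (40730 − 34500) − (107832900 − 98325000) / 3260 = 3310 m.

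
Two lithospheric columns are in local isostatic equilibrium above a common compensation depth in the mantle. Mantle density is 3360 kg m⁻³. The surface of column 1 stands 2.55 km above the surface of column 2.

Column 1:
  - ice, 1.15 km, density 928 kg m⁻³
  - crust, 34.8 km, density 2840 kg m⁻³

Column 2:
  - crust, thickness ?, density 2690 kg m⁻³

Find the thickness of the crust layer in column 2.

Take the compensation level at the base of the deeper column (depth z_c below the surface of column 1) and equate Σ ρ_i t_i down to z_c; mantle fills any gap and the z_c terms cancel.
Column 1: 1.15×928 + 34.8×2840 + (z_c − 35.95)×3360
Column 2: 2.55×0 + x×2690 + (z_c − 2.55 − 0 − x)×3360
The z_c×3360 term appears on both sides and cancels. Collect the known terms of each column as K = Σ(ρt)_known − 3360 × (depth of known layers): K_1 = 99899.2 − 3360×35.95 = −20892.8; K_2 = 0 − 3360×(2.55 + 0) = −8568.
Balance: K_1 = K_2 − x×(3360 − 2690), so x = (K_2 − K_1)/(3360 − 2690) = 12324.8/670 = 18.4 km.

18.4 km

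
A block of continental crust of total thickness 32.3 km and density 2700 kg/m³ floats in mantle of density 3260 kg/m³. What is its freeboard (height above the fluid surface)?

Floating equilibrium: submerged depth d = t ρ_obj/ρ_fluid = 32.3 km × 2700/3260 = 26.75 km.
Freeboard = t − d = 32.3 km − 26.75 km = 5.55 km.

5.55 km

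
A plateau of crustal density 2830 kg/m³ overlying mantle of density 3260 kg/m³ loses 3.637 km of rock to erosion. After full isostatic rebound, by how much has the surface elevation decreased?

Rebound u = e ρ_c/ρ_m = 3.637 km × 2830/3260 = 3.157 km.
Net surface drop = e − u = 3.637 km − 3.157 km = e (ρ_m − ρ_c)/ρ_m = 0.48 km.

0.48 km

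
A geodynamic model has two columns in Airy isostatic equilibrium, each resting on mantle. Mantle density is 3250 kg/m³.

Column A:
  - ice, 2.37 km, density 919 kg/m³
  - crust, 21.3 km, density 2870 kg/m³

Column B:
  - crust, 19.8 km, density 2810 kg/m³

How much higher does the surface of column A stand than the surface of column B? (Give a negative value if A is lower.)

1.51 km

For any compensation level in the mantle, the mantle terms cancel and isostasy reduces to e = (Σt_A − Σt_B) − (Σ(ρt)_A − Σ(ρt)_B) / ρ_m.
Σt_A = 23.67 km; Σt_B = 19.8 km; Σ(ρt)_A = 63309.03; Σ(ρt)_B = 55638 (in km·kg/m³).
e = (23.67 − 19.8) − (63309.03 − 55638) / 3250 = 1.51 km.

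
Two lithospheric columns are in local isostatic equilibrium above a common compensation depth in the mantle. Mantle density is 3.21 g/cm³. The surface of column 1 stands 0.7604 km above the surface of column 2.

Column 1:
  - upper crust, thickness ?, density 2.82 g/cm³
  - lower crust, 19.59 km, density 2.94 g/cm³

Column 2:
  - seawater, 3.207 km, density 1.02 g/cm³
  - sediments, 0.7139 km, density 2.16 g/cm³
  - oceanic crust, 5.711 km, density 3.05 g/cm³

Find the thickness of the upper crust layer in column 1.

Take the compensation level at the base of the deeper column (depth z_c below the surface of column 1) and equate Σ ρ_i t_i down to z_c; mantle fills any gap and the z_c terms cancel.
Column 1: x×2.82 + 19.59×2.94 + (z_c − 19.59 − x)×3.21
Column 2: 0.7604×0 + 3.207×1.02 + 0.7139×2.16 + 5.711×3.05 + (z_c − 0.7604 − 9.6319)×3.21
The z_c×3.21 term appears on both sides and cancels. Collect the known terms of each column as K = Σ(ρt)_known − 3.21 × (depth of known layers): K_1 = 57.5946 − 3.21×19.59 = −5.2893; K_2 = 22.231714 − 3.21×(0.7604 + 9.6319) = −11.127569.
Balance: K_1 − x×(3.21 − 2.82) = K_2, so x = (K_1 − K_2)/(3.21 − 2.82) = 5.83827/0.39 = 15 km.

15 km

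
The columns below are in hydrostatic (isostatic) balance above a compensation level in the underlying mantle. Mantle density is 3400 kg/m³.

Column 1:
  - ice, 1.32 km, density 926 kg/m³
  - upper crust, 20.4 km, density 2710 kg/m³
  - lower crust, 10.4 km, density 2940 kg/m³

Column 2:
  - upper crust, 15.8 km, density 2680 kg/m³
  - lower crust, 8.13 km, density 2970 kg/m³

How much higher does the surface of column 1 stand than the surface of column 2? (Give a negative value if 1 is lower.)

2.13 km

For any compensation level in the mantle, the mantle terms cancel and isostasy reduces to e = (Σt_1 − Σt_2) − (Σ(ρt)_1 − Σ(ρt)_2) / ρ_m.
Σt_1 = 32.12 km; Σt_2 = 23.93 km; Σ(ρt)_1 = 87082.32; Σ(ρt)_2 = 66490.1 (in km·kg/m³).
e = (32.12 − 23.93) − (87082.32 − 66490.1) / 3400 = 2.13 km.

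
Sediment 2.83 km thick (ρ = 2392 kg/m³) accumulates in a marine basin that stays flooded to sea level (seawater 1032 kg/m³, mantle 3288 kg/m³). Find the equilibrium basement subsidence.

1.71 km

Submarine loading: the sediment displaces seawater, and the subsidence is in turn flooded, so s (ρ_m − ρ_w) = t (ρ_sed − ρ_w).
s = 2.83 km × (2392 − 1032) / (3288 − 1032) = 1.71 km.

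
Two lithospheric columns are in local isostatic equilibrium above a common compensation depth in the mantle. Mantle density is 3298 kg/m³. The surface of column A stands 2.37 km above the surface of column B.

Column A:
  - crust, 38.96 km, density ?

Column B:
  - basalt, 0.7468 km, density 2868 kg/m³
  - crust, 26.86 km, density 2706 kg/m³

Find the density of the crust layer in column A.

2680 kg/m³

Take the compensation level at the base of the deeper column (depth z_c below the surface of column A) and equate Σ ρ_i t_i down to z_c; mantle fills any gap and the z_c terms cancel.
Column A: 38.96×ρ + (z_c − 38.96)×3298
Column B: 2.37×0 + 0.7468×2868 + 26.86×2706 + (z_c − 2.37 − 27.6068)×3298
The z_c×3298 term appears on both sides and cancels. Collect the known terms of each column as K = Σ(ρt)_known − 3298 × (depth of known layers): K_A = 0 − 3298×38.96 = −128490.08; K_B = 74824.9824 − 3298×(2.37 + 27.6068) = −24038.504.
Balance: K_A + 38.96×ρ = K_B, so ρ = (K_B − K_A)/38.96 = 104452/38.96 = 2680 kg/m³.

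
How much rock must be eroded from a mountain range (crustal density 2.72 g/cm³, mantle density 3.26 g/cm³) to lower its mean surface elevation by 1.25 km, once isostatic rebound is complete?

7.55 km

Net drop Δ = e − u = e − e ρ_c/ρ_m = e (ρ_m − ρ_c)/ρ_m.
e = Δ ρ_m/(ρ_m − ρ_c) = 1.25 km × 3.26/0.54 = 7.55 km.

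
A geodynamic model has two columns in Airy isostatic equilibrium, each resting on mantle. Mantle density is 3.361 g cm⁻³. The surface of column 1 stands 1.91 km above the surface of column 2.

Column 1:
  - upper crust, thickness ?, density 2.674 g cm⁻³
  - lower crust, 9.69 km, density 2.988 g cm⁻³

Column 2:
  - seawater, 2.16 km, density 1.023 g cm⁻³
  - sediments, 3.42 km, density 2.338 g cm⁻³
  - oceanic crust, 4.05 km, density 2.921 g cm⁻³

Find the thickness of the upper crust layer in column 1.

Take the compensation level at the base of the deeper column (depth z_c below the surface of column 1) and equate Σ ρ_i t_i down to z_c; mantle fills any gap and the z_c terms cancel.
Column 1: x×2.674 + 9.69×2.988 + (z_c − 9.69 − x)×3.361
Column 2: 1.91×0 + 2.16×1.023 + 3.42×2.338 + 4.05×2.921 + (z_c − 1.91 − 9.63)×3.361
The z_c×3.361 term appears on both sides and cancels. Collect the known terms of each column as K = Σ(ρt)_known − 3.361 × (depth of known layers): K_1 = 28.95372 − 3.361×9.69 = −3.61437; K_2 = 22.03569 − 3.361×(1.91 + 9.63) = −16.75025.
Balance: K_1 − x×(3.361 − 2.674) = K_2, so x = (K_1 − K_2)/(3.361 − 2.674) = 13.1359/0.687 = 19.1 km.

19.1 km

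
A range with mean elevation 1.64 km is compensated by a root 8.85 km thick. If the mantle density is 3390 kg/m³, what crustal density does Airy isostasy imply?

ρ_c h = (ρ_m − ρ_c) r → ρ_c (h + r) = ρ_m r → ρ_c = ρ_m r / (h + r).
ρ_c = 3390 × 8.85 km / (1.64 km + 8.85 km) = 2860 kg/m³.

2860 kg/m³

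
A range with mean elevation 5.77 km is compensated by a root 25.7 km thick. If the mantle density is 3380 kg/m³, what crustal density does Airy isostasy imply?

ρ_c h = (ρ_m − ρ_c) r → ρ_c (h + r) = ρ_m r → ρ_c = ρ_m r / (h + r).
ρ_c = 3380 × 25.7 km / (5.77 km + 25.7 km) = 2760 kg/m³.

2760 kg/m³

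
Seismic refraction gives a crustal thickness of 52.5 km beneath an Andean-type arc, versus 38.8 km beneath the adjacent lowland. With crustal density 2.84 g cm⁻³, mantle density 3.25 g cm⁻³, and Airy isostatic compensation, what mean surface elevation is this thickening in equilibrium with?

Excess crust Δ = 52.5 km − 38.8 km = 13.7 km, split between elevation h and root r with h + r = Δ.
Airy balance ρ_c h = (ρ_m − ρ_c) r gives r = h ρ_c/(ρ_m − ρ_c), so h (1 + ρ_c/(ρ_m − ρ_c)) = Δ, i.e. h = Δ (ρ_m − ρ_c)/ρ_m.
h = 13.7 km × 0.41/3.25 = 1.73 km.

1.73 km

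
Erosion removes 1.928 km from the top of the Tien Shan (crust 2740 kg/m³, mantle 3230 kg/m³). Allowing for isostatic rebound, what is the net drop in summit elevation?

0.292 km

Rebound u = e ρ_c/ρ_m = 1.928 km × 2740/3230 = 1.636 km.
Net surface drop = e − u = 1.928 km − 1.636 km = e (ρ_m − ρ_c)/ρ_m = 0.292 km.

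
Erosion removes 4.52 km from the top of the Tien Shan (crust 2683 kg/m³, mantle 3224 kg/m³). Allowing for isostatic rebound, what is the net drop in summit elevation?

0.758 km

Rebound u = e ρ_c/ρ_m = 4.52 km × 2683/3224 = 3.762 km.
Net surface drop = e − u = 4.52 km − 3.762 km = e (ρ_m − ρ_c)/ρ_m = 0.758 km.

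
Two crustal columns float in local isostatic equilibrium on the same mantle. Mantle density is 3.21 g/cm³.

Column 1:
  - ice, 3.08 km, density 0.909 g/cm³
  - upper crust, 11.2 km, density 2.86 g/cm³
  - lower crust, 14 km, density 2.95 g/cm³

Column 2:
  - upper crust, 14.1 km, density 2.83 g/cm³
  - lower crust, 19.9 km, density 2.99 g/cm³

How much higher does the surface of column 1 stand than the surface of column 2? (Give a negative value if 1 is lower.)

For any compensation level in the mantle, the mantle terms cancel and isostasy reduces to e = (Σt_1 − Σt_2) − (Σ(ρt)_1 − Σ(ρt)_2) / ρ_m.
Σt_1 = 28.28 km; Σt_2 = 34 km; Σ(ρt)_1 = 76.13172; Σ(ρt)_2 = 99.404 (in km·g/cm³).
e = (28.28 − 34) − (76.13172 − 99.404) / 3.21 = 1.53 km.

1.53 km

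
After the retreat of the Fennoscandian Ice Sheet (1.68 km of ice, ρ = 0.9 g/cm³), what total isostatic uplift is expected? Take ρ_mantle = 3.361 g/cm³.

0.45 km

Removing the load lets mantle flow back in; uplift u satisfies ρ_ice t = ρ_m u.
u = t ρ_ice/ρ_m = 1.68 km × 0.9/3.361 = 0.45 km.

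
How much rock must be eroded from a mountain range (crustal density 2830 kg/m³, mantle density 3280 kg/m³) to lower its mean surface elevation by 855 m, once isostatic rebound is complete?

Net drop Δ = e − u = e − e ρ_c/ρ_m = e (ρ_m − ρ_c)/ρ_m.
e = Δ ρ_m/(ρ_m − ρ_c) = 855 m × 3280/450 = 6230 m.

6230 m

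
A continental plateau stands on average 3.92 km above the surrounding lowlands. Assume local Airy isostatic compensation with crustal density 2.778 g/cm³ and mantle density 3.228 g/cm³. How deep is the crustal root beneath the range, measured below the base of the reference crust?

Isostatic balance requires: the weight of the topography is balanced by the buoyancy of the root, ρ_c h = (ρ_m − ρ_c) r.
r = h · ρ_c / (ρ_m − ρ_c) = 3.92 km × 2.778 / (3.228 − 2.778) = 24.2 km.

24.2 km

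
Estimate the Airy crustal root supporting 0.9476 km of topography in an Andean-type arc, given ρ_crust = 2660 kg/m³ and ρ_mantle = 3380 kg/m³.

Balancing pressure at the compensation depth: the weight of the topography is balanced by the buoyancy of the root, ρ_c h = (ρ_m − ρ_c) r.
r = h · ρ_c / (ρ_m − ρ_c) = 0.9476 km × 2660 / (3380 − 2660) = 3.5 km.

3.5 km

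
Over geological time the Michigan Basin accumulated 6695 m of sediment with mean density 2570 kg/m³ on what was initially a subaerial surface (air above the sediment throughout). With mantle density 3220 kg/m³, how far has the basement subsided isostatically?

Subaerial load: s = t ρ_sed / ρ_m = 6695 m × 2570/3220 = 5340 m.

5340 m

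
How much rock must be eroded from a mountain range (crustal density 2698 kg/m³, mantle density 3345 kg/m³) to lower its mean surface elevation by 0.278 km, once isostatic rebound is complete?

Net drop Δ = e − u = e − e ρ_c/ρ_m = e (ρ_m − ρ_c)/ρ_m.
e = Δ ρ_m/(ρ_m − ρ_c) = 0.278 km × 3345/647 = 1.44 km.

1.44 km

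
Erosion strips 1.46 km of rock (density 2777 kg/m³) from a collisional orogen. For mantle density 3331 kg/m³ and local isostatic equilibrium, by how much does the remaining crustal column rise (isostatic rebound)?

1.22 km

Unloading: uplift u = e ρ_c/ρ_m = 1.46 km × 2777/3331 = 1.22 km.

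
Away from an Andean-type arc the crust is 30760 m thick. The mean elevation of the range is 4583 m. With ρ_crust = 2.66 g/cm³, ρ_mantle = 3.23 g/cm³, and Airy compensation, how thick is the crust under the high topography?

56700 m

Root depth r = h ρ_c / (ρ_m − ρ_c) = 4583 m × 2.66 / 0.57 = 21390 m.
Total thickness = T + h + r = 30760 m + 4583 m + 21390 m = 56700 m.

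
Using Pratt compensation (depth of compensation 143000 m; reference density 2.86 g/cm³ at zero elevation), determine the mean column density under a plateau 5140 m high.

2.76 g/cm³

Pratt balance: ρ_ref D = ρ (D + h).
ρ = ρ_ref D/(D + h) = 2.86 × 143000 m/(143000 m + 5140 m) = 2.76 g/cm³.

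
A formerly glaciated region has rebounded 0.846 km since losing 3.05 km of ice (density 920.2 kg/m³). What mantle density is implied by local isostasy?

3320 kg/m³

ρ_m = ρ_ice t / u = 920.2 × 3.05 km/0.846 km = 3320 kg/m³.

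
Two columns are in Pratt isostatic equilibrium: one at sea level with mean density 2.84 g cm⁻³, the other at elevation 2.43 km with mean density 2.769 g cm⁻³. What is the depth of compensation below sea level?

ρ_ref D = ρ (D + h) → D (ρ_ref − ρ) = ρ h.
D = ρ h/(ρ_ref − ρ) = 2.769 × 2.43 km/(2.84 − 2.769) = 94.8 km.

94.8 km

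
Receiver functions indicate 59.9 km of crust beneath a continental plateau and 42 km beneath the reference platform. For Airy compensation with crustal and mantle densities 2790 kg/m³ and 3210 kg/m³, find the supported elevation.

2.34 km

Excess crust Δ = 59.9 km − 42 km = 17.9 km, split between elevation h and root r with h + r = Δ.
Airy balance ρ_c h = (ρ_m − ρ_c) r gives r = h ρ_c/(ρ_m − ρ_c), so h (1 + ρ_c/(ρ_m − ρ_c)) = Δ, i.e. h = Δ (ρ_m − ρ_c)/ρ_m.
h = 17.9 km × 420/3210 = 2.34 km.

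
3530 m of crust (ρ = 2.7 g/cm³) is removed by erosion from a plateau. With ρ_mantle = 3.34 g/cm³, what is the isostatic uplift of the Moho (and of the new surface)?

2850 m

Unloading: uplift u = e ρ_c/ρ_m = 3530 m × 2.7/3.34 = 2850 m.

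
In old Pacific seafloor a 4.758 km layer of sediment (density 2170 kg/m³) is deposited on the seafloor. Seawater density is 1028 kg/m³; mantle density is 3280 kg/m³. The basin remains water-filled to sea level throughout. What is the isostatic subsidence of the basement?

Submarine loading: the sediment displaces seawater, and the subsidence is in turn flooded, so s (ρ_m − ρ_w) = t (ρ_sed − ρ_w).
s = 4.758 km × (2170 − 1028) / (3280 − 1028) = 2.41 km.

2.41 km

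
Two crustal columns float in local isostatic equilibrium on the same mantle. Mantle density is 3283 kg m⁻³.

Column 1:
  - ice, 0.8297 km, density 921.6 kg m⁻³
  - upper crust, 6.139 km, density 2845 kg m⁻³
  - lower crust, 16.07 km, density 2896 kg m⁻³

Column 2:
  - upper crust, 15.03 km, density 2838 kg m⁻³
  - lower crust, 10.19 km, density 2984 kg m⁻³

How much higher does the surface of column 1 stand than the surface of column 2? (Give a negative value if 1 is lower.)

For any compensation level in the mantle, the mantle terms cancel and isostasy reduces to e = (Σt_1 − Σt_2) − (Σ(ρt)_1 − Σ(ρt)_2) / ρ_m.
Σt_1 = 23.0387 km; Σt_2 = 25.22 km; Σ(ρt)_1 = 64768.8265; Σ(ρt)_2 = 73062.1 (in km·kg m⁻³).
e = (23.0387 − 25.22) − (64768.8265 − 73062.1) / 3283 = 0.345 km.

0.345 km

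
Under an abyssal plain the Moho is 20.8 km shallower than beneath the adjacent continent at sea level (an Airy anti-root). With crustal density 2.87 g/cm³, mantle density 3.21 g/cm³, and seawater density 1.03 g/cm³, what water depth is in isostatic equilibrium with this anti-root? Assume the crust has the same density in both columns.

3.84 km

Replacing a thickness d of crust by seawater at the top must be balanced by replacing crust with mantle at the base: d (ρ_c − ρ_w) = a (ρ_m − ρ_c).
d = a (ρ_m − ρ_c)/(ρ_c − ρ_w) = 20.8 km × 0.34/1.84 = 3.84 km.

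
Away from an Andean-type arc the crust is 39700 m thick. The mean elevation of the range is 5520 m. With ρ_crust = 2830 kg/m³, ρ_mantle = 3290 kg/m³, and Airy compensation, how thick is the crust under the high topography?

79200 m

Root depth r = h ρ_c / (ρ_m − ρ_c) = 5520 m × 2830 / 460 = 33960 m.
Total thickness = T + h + r = 39700 m + 5520 m + 33960 m = 79200 m.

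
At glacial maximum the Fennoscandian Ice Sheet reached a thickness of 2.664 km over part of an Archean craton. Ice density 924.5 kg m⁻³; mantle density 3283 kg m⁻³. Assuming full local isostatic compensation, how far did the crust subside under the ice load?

0.75 km

Isostatic balance requires: the ice load ρ_ice t is balanced by mantle displaced below, ρ_m s.
s = t ρ_ice / ρ_m = 2.664 km × 924.5/3283 = 0.75 km.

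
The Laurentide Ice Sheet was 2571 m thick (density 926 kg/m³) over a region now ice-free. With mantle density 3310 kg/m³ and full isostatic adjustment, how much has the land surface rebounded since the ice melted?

Removing the load lets mantle flow back in; uplift u satisfies ρ_ice t = ρ_m u.
u = t ρ_ice/ρ_m = 2571 m × 926/3310 = 719 m.

719 m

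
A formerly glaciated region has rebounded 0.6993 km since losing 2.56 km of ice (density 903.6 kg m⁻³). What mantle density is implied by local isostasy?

ρ_m = ρ_ice t / u = 903.6 × 2.56 km/0.6993 km = 3310 kg m⁻³.

3310 kg m⁻³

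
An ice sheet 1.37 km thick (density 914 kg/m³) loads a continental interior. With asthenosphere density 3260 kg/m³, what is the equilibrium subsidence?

0.384 km

For local isostatic compensation: the ice load ρ_ice t is balanced by mantle displaced below, ρ_m s.
s = t ρ_ice / ρ_m = 1.37 km × 914/3260 = 0.384 km.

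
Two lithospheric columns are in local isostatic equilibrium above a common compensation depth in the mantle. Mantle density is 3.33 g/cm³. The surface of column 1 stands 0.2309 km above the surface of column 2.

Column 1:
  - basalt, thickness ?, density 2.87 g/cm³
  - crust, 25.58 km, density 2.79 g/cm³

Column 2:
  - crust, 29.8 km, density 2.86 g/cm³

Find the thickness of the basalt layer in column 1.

2.09 km

Take the compensation level at the base of the deeper column (depth z_c below the surface of column 1) and equate Σ ρ_i t_i down to z_c; mantle fills any gap and the z_c terms cancel.
Column 1: x×2.87 + 25.58×2.79 + (z_c − 25.58 − x)×3.33
Column 2: 0.2309×0 + 29.8×2.86 + (z_c − 0.2309 − 29.8)×3.33
The z_c×3.33 term appears on both sides and cancels. Collect the known terms of each column as K = Σ(ρt)_known − 3.33 × (depth of known layers): K_1 = 71.3682 − 3.33×25.58 = −13.8132; K_2 = 85.228 − 3.33×(0.2309 + 29.8) = −14.774897.
Balance: K_1 − x×(3.33 − 2.87) = K_2, so x = (K_1 − K_2)/(3.33 − 2.87) = 0.961697/0.46 = 2.09 km.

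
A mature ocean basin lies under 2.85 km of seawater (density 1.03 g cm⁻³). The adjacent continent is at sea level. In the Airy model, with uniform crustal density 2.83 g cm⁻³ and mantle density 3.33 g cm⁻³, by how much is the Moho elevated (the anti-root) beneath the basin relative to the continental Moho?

Equating mass per unit area of the two columns: replacing crust with seawater at the top is compensated by replacing crust with mantle at the base: d (ρ_c − ρ_w) = a (ρ_m − ρ_c).
a = d (ρ_c − ρ_w)/(ρ_m − ρ_c) = 2.85 km × 1.8/0.5 = 10.3 km.

10.3 km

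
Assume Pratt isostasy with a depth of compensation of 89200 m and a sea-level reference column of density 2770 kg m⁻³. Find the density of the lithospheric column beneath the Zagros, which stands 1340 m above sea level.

2730 kg m⁻³

Pratt balance: ρ_ref D = ρ (D + h).
ρ = ρ_ref D/(D + h) = 2770 × 89200 m/(89200 m + 1340 m) = 2730 kg m⁻³.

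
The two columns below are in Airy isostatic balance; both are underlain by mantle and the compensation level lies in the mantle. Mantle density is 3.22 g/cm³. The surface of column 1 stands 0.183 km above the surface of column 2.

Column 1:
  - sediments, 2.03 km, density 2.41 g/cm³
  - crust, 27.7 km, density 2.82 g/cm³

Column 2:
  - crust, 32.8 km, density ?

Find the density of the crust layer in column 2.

Take the compensation level at the base of the deeper column (depth z_c below the surface of column 1) and equate Σ ρ_i t_i down to z_c; mantle fills any gap and the z_c terms cancel.
Column 1: 2.03×2.41 + 27.7×2.82 + (z_c − 29.73)×3.22
Column 2: 0.183×0 + 32.8×ρ + (z_c − 0.183 − 32.8)×3.22
The z_c×3.22 term appears on both sides and cancels. Collect the known terms of each column as K = Σ(ρt)_known − 3.22 × (depth of known layers): K_1 = 83.0063 − 3.22×29.73 = −12.7243; K_2 = 0 − 3.22×(0.183 + 32.8) = −106.20526.
Balance: K_1 = K_2 + 32.8×ρ, so ρ = (K_1 − K_2)/32.8 = 93.481/32.8 = 2.85 g/cm³.

2.85 g/cm³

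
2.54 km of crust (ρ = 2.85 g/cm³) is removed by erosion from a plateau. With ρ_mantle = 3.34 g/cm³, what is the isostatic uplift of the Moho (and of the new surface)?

2.17 km

Unloading: uplift u = e ρ_c/ρ_m = 2.54 km × 2.85/3.34 = 2.17 km.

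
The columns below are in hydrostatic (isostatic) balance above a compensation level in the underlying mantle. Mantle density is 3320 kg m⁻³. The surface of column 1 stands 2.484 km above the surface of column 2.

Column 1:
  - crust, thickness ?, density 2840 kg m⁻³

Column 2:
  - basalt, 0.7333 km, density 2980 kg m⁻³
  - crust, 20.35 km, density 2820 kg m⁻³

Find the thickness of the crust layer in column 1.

Take the compensation level at the base of the deeper column (depth z_c below the surface of column 1) and equate Σ ρ_i t_i down to z_c; mantle fills any gap and the z_c terms cancel.
Column 1: x×2840 + (z_c − 0 − x)×3320
Column 2: 2.484×0 + 0.7333×2980 + 20.35×2820 + (z_c − 2.484 − 21.0833)×3320
The z_c×3320 term appears on both sides and cancels. Collect the known terms of each column as K = Σ(ρt)_known − 3320 × (depth of known layers): K_1 = 0 − 3320×0 = 0; K_2 = 59572.234 − 3320×(2.484 + 21.0833) = −18671.202.
Balance: K_1 − x×(3320 − 2840) = K_2, so x = (K_1 − K_2)/(3320 − 2840) = 18671.2/480 = 38.9 km.

38.9 km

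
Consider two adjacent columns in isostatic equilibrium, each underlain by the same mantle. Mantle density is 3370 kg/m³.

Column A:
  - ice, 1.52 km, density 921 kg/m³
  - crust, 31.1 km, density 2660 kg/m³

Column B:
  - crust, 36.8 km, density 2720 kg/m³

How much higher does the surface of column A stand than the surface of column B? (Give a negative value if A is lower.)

0.559 km

For any compensation level in the mantle, the mantle terms cancel and isostasy reduces to e = (Σt_A − Σt_B) − (Σ(ρt)_A − Σ(ρt)_B) / ρ_m.
Σt_A = 32.62 km; Σt_B = 36.8 km; Σ(ρt)_A = 84125.92; Σ(ρt)_B = 100096 (in km·kg/m³).
e = (32.62 − 36.8) − (84125.92 − 100096) / 3370 = 0.559 km.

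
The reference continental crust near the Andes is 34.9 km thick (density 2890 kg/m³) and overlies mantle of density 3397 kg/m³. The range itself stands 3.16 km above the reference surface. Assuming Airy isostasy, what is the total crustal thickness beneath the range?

56.1 km

Root depth r = h ρ_c / (ρ_m − ρ_c) = 3.16 km × 2890 / 507 = 18.01 km.
Total thickness = T + h + r = 34.9 km + 3.16 km + 18.01 km = 56.1 km.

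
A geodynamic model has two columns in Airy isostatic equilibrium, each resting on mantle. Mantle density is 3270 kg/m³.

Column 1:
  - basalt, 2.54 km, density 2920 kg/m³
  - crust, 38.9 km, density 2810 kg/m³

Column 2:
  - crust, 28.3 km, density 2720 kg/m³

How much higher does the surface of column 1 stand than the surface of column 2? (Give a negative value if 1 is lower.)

For any compensation level in the mantle, the mantle terms cancel and isostasy reduces to e = (Σt_1 − Σt_2) − (Σ(ρt)_1 − Σ(ρt)_2) / ρ_m.
Σt_1 = 41.44 km; Σt_2 = 28.3 km; Σ(ρt)_1 = 116725.8; Σ(ρt)_2 = 76976 (in km·kg/m³).
e = (41.44 − 28.3) − (116725.8 − 76976) / 3270 = 0.984 km.

0.984 km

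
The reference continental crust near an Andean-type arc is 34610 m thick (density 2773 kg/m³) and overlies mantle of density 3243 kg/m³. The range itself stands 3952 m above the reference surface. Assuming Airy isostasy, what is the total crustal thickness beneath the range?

Root depth r = h ρ_c / (ρ_m − ρ_c) = 3952 m × 2773 / 470 = 23320 m.
Total thickness = T + h + r = 34610 m + 3952 m + 23320 m = 61900 m.

61900 m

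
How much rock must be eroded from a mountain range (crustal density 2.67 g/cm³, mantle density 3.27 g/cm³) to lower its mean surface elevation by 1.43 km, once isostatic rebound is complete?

7.79 km

Net drop Δ = e − u = e − e ρ_c/ρ_m = e (ρ_m − ρ_c)/ρ_m.
e = Δ ρ_m/(ρ_m − ρ_c) = 1.43 km × 3.27/0.6 = 7.79 km.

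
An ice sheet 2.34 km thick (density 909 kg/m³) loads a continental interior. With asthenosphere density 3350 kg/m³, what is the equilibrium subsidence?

0.635 km

Balancing pressure at the compensation depth: the ice load ρ_ice t is balanced by mantle displaced below, ρ_m s.
s = t ρ_ice / ρ_m = 2.34 km × 909/3350 = 0.635 km.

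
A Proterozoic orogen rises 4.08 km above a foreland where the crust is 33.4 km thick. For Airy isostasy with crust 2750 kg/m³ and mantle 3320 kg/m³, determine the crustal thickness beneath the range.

Root depth r = h ρ_c / (ρ_m − ρ_c) = 4.08 km × 2750 / 570 = 19.68 km.
Total thickness = T + h + r = 33.4 km + 4.08 km + 19.68 km = 57.2 km.

57.2 km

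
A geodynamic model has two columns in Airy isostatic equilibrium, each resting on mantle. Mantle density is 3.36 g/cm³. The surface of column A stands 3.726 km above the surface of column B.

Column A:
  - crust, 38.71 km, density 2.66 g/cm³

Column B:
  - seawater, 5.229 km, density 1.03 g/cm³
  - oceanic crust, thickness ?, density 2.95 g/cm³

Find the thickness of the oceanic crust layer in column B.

5.84 km

Take the compensation level at the base of the deeper column (depth z_c below the surface of column A) and equate Σ ρ_i t_i down to z_c; mantle fills any gap and the z_c terms cancel.
Column A: 38.71×2.66 + (z_c − 38.71)×3.36
Column B: 3.726×0 + 5.229×1.03 + x×2.95 + (z_c − 3.726 − 5.229 − x)×3.36
The z_c×3.36 term appears on both sides and cancels. Collect the known terms of each column as K = Σ(ρt)_known − 3.36 × (depth of known layers): K_A = 102.9686 − 3.36×38.71 = −27.097; K_B = 5.38587 − 3.36×(3.726 + 5.229) = −24.70293.
Balance: K_A = K_B − x×(3.36 − 2.95), so x = (K_B − K_A)/(3.36 − 2.95) = 2.39407/0.41 = 5.84 km.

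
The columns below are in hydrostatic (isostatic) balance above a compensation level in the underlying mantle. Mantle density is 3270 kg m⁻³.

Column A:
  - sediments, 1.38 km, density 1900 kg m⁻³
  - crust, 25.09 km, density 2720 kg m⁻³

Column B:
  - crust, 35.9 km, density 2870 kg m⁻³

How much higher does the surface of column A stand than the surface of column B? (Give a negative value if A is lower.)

0.407 km

For any compensation level in the mantle, the mantle terms cancel and isostasy reduces to e = (Σt_A − Σt_B) − (Σ(ρt)_A − Σ(ρt)_B) / ρ_m.
Σt_A = 26.47 km; Σt_B = 35.9 km; Σ(ρt)_A = 70866.8; Σ(ρt)_B = 103033 (in km·kg m⁻³).
e = (26.47 − 35.9) − (70866.8 − 103033) / 3270 = 0.407 km.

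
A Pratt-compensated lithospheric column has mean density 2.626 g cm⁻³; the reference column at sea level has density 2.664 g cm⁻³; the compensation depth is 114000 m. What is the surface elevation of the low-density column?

ρ_ref D = ρ (D + h) → h = D (ρ_ref − ρ)/ρ.
h = 114000 m × (2.664 − 2.626)/2.626 = 1650 m.

1650 m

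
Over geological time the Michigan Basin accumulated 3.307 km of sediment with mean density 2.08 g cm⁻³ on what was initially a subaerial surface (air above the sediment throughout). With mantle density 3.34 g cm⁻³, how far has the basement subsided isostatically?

2.06 km

Subaerial load: s = t ρ_sed / ρ_m = 3.307 km × 2.08/3.34 = 2.06 km.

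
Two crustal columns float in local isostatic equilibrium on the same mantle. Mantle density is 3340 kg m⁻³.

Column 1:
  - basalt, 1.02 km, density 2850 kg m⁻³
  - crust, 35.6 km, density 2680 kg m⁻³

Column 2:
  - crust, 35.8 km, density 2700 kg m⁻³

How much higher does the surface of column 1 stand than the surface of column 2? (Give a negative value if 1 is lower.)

0.324 km

For any compensation level in the mantle, the mantle terms cancel and isostasy reduces to e = (Σt_1 − Σt_2) − (Σ(ρt)_1 − Σ(ρt)_2) / ρ_m.
Σt_1 = 36.62 km; Σt_2 = 35.8 km; Σ(ρt)_1 = 98315; Σ(ρt)_2 = 96660 (in km·kg m⁻³).
e = (36.62 − 35.8) − (98315 − 96660) / 3340 = 0.324 km.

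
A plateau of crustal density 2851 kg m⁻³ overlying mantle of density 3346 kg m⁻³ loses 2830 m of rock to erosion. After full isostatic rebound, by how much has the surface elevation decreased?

419 m

Rebound u = e ρ_c/ρ_m = 2830 m × 2851/3346 = 2411 m.
Net surface drop = e − u = 2830 m − 2411 m = e (ρ_m − ρ_c)/ρ_m = 419 m.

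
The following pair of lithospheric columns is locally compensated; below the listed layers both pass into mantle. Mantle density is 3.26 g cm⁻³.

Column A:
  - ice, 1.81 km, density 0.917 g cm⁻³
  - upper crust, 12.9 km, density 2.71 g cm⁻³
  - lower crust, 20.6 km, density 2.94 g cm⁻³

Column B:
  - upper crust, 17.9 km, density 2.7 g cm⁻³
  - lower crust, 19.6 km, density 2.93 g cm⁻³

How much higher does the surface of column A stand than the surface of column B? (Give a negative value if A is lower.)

For any compensation level in the mantle, the mantle terms cancel and isostasy reduces to e = (Σt_A − Σt_B) − (Σ(ρt)_A − Σ(ρt)_B) / ρ_m.
Σt_A = 35.31 km; Σt_B = 37.5 km; Σ(ρt)_A = 97.18277; Σ(ρt)_B = 105.758 (in km·g cm⁻³).
e = (35.31 − 37.5) − (97.18277 − 105.758) / 3.26 = 0.44 km.

0.44 km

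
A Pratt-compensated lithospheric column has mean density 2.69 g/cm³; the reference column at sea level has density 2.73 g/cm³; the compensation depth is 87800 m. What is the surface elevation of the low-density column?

1310 m

ρ_ref D = ρ (D + h) → h = D (ρ_ref − ρ)/ρ.
h = 87800 m × (2.73 − 2.69)/2.69 = 1310 m.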